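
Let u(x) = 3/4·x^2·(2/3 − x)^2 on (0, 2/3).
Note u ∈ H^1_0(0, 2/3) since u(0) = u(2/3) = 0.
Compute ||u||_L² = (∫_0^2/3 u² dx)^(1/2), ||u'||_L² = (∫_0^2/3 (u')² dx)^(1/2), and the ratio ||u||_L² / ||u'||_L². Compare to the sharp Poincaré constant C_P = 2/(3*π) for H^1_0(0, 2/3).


||u||_L² / ||u'||_L² = sqrt(3)/9 < C_P = 2/(3*π).

u(x) = 3/4·x^2·(2/3 − x)^2, so u'(x) = x*(3*x - 2)*(3*x - 1)/3.
u(x) = 3/4·x^2·(2/3 − x)^2 vanishes at x = 0 and x = 2/3, so u ∈ H^1_0(0, 2/3). Differentiate via the product rule and integrate the resulting polynomials term by term.
  ∫_0^2/3 u² dx = ∫_0^2/3 (9*x^8/16 - 3*x^7/2 + 3*x^6/2 - 2*x^5/3 + x^4/9) dx. Term by term:
    ∫_0^2/3 9*x^8/16 dx = 32/19683;  ∫_0^2/3 -3*x^7/2 dx = -16/2187;  ∫_0^2/3 3*x^6/2 dx = 64/5103;
    ∫_0^2/3 -2*x^5/3 dx = -64/6561;  ∫_0^2/3 x^4/9 dx = 32/10935.
  Sum: 32/19683 − 16/2187 + 64/5103 − 64/6561 + 32/10935 = 16/688905.
  ∫_0^2/3 (u')² dx = ∫_0^2/3 (9*x^6 - 18*x^5 + 13*x^4 - 4*x^3 + 4*x^2/9) dx. Term by term:
    ∫_0^2/3 9*x^6 dx = 128/1701;  ∫_0^2/3 -18*x^5 dx = -64/243;  ∫_0^2/3 13*x^4 dx = 416/1215;
    ∫_0^2/3 -4*x^3 dx = -16/81;  ∫_0^2/3 4*x^2/9 dx = 32/729.
  Sum: 128/1701 − 64/243 + 416/1215 − 16/81 + 32/729 = 16/25515.
∫_0^2/3 u² dx = 16/688905, so ||u||_L² = 4*sqrt(105)/8505.
∫_0^2/3 (u')² dx = 16/25515, so ||u'||_L² = 4*sqrt(35)/945.
Ratio ||u||_L² / ||u'||_L² = sqrt(3)/9.
Sharp Poincaré constant on H^1_0(0, 2/3) is C_P = L/π = 2/(3*π), achieved by sin(3*π/2·x).
A polynomial bump cannot attain the sharp Poincaré constant (only the first sine eigenfunction does), so the ratio is strictly less than C_P, consistent with ||u||_L² ≤ C_P ||u'||_L².


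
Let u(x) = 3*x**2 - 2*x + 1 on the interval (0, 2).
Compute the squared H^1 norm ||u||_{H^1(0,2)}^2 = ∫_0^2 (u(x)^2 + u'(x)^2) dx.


||u||_{H^1}^2 = 1294/15

The H^1 norm (squared) on an interval (0, L) is
  ||u||_{H^1}^2 = ∫_0^L u(x)^2 dx + ∫_0^L u'(x)^2 dx.
Compute u'(x) = 6*x - 2.
Then u(x)^2 = 9*x**4 - 12*x**3 + 10*x**2 - 4*x + 1 and u'(x)^2 = 36*x**2 - 24*x + 4.
Integrate each monomial from 0 to 2 using ∫_0^2 c·x^n dx = c·2^(n+1)/(n+1):
  ∫_0^2 u(x)^2 dx = ∫_0^2 (9*x^4 - 12*x^3 + 10*x^2 - 4*x + 1) dx. Term by term:
    ∫_0^2 9*x^4 dx = 288/5;  ∫_0^2 -12*x^3 dx = -48;  ∫_0^2 10*x^2 dx = 80/3;
    ∫_0^2 -4*x dx = -8;  ∫_0^2 1 dx = 2.
  Sum: 288/5 − 48 + 80/3 − 8 + 2 = 454/15.
  ∫_0^2 u'(x)^2 dx = ∫_0^2 (36*x^2 - 24*x + 4) dx. Term by term:
    ∫_0^2 36*x^2 dx = 96;  ∫_0^2 -24*x dx = -48;  ∫_0^2 4 dx = 8.
  Sum: 96 − 48 + 8 = 56.
Adding: ||u||_{H^1}^2 = 454/15 + 56 = 1294/15.


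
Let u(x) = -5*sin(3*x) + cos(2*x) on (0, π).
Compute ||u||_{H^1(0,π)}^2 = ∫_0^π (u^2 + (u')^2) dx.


||u||_{H^1(0,π)}^2 = -60 + 255*π/2

u'(x) = -2*sin(2*x) - 15*cos(3*x).
Expand u² and (u')² and integrate term by term on (0, π), using: for integers n ≥ 1, ∫_0^π sin²(nx) dx = ∫_0^π cos²(nx) dx = π/2; for n ≠ n', ∫_0^π sin(nx)sin(n'x) dx = ∫_0^π cos(nx)cos(n'x) dx = 0; and by product-to-sum, ∫_0^π sin(nx)cos(n'x) dx = ½∫_0^π [sin((n+n')x) + sin((n−n')x)] dx, which is 0 when n+n' is even and 2n/(n²−n'²) when n+n' is odd (it need not vanish on (0, π)).
  u² squared terms: (-5)²·∫sin(3x)² dx = 25·π/2 = 25*π/2;  (1)²·∫cos(2x)² dx = 1·π/2 = π/2.
  u² cross terms: 2·(-5)·(1)·∫sin(3x)·cos(2x) dx = -10·(6/5) = -12.
  So ∫_0^π u² dx = 25*π/2 + π/2 − 12 = -12 + 13*π.
  (u')² squared terms: (-15)²·∫cos(3x)² dx = 225·π/2 = 225*π/2;  (-2)²·∫sin(2x)² dx = 4·π/2 = 2*π.
  (u')² cross terms: 2·(-15)·(-2)·∫cos(3x)·sin(2x) dx = 60·(-4/5) = -48.
  So ∫_0^π (u')² dx = 225*π/2 + 2*π − 48 = -48 + 229*π/2.
||u||_{H^1}^2 = (-12 + 13*π) + (-48 + 229*π/2) = -60 + 255*π/2.


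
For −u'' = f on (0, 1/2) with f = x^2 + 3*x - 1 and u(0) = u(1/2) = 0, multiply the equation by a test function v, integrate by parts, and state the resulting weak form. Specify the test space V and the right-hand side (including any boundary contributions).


V = H^1_0(0, 1/2) (so v(0) = v(1/2) = 0); weak form: ∫_0^1/2 u'v' dx = ∫_0^1/2 (x^2 + 3*x - 1) v dx for all v ∈ V.

Multiply both sides by a test function v and integrate from 0 to 1/2:
  ∫_0^1/2 −u''(x) v(x) dx = ∫_0^1/2 f(x) v(x) dx.
Integrate the LHS by parts once:
  ∫_0^1/2 −u'' v dx = −[u'(x) v(x)]_0^1/2 + ∫_0^1/2 u'(x) v'(x) dx.
Thus ∫_0^1/2 u'(x) v'(x) dx = ∫_0^1/2 f(x) v(x) dx + [u'(x) v(x)]_0^1/2.
Choose V so that boundary terms are either known or forced to vanish.
u is Dirichlet: u(0) = u(1/2) = 0. Let V = H^1_0(0, 1/2); then v(0) = v(1/2) = 0, and [u' v]_0^1/2 = 0.
Weak formulation: find u (satisfying any essential BC) such that ∫_0^1/2 u'(x) v'(x) dx = ∫_0^1/2 f v dx for all v ∈ V.
Substituting f(x) = x^2 + 3*x - 1, the right-hand side is ∫_0^1/2 (x^2 + 3*x - 1) v dx.


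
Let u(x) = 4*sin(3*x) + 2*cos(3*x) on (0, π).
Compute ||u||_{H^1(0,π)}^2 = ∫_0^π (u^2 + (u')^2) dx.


||u||_{H^1(0,π)}^2 = 100*π

u'(x) = -6*sin(3*x) + 12*cos(3*x).
Expand u² and (u')² and integrate term by term on (0, π), using: for integers n ≥ 1, ∫_0^π sin²(nx) dx = ∫_0^π cos²(nx) dx = π/2; for n ≠ n', ∫_0^π sin(nx)sin(n'x) dx = ∫_0^π cos(nx)cos(n'x) dx = 0; and by product-to-sum, ∫_0^π sin(nx)cos(n'x) dx = ½∫_0^π [sin((n+n')x) + sin((n−n')x)] dx, which is 0 when n+n' is even and 2n/(n²−n'²) when n+n' is odd (it need not vanish on (0, π)).
  u² squared terms: (2)²·∫cos(3x)² dx = 4·π/2 = 2*π;  (4)²·∫sin(3x)² dx = 16·π/2 = 8*π.
  u² cross terms: 2·(2)·(4)·∫cos(3x)·sin(3x) dx = 16·(0) = 0.
  So ∫_0^π u² dx = 2*π + 8*π + 0 = 10*π.
  (u')² squared terms: (-6)²·∫sin(3x)² dx = 36·π/2 = 18*π;  (12)²·∫cos(3x)² dx = 144·π/2 = 72*π.
  (u')² cross terms: 2·(-6)·(12)·∫sin(3x)·cos(3x) dx = -144·(0) = 0.
  So ∫_0^π (u')² dx = 18*π + 72*π + 0 = 90*π.
||u||_{H^1}^2 = (10*π) + (90*π) = 100*π.


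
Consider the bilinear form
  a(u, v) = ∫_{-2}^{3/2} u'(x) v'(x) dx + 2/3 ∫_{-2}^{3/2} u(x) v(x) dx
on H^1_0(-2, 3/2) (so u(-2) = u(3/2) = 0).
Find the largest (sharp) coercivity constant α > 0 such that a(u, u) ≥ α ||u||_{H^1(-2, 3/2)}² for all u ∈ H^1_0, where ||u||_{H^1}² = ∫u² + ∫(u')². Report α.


α = 2*(49 + 6*π^2)/(3*(4*π^2 + 49))

Coercivity of a(·,·) on H^1_0(-2, 3/2) means a(u, u) ≥ α ||u||_{H^1}² for every u ∈ H^1_0.
The interval has length L = 7/2, and Poincaré/coercivity depend only on L. Here a(u, u) = ∫(u')² + (2/3)·∫u².
Here 0 < c = 2/3 < 1. The condition a(u,u) ≥ α||u||_{H^1}² reads (1−α)∫(u')² ≥ (α−c)∫u². Any admissible α is ≤ 1 (rapidly oscillating u have ∫u²/∫(u')² → 0), and α = 1 would force 0 ≥ (1−c)∫u², impossible since c < 1; so 1−α > 0. By the sharp Poincaré inequality on H^1_0 of an interval of length L, ∫(u')² ≥ (π/L)²∫u² with equality for the first sine mode sin(π(x−x₀)/L) (x₀ the left endpoint), so the inequality holds for all u iff (1−α)(π/L)² ≥ α − c, i.e. α ≤ ((π/L)² + c)/((π/L)² + 1) = (1 + c(L/π)²)/(1 + (L/π)²). With (π/L)² = 4*π^2/49 and c = 2/3, the largest admissible constant is α = ((π/L)² + c)/((π/L)² + 1).
Simplifying, α = 2*(49 + 6*π^2)/(3*(4*π^2 + 49)).


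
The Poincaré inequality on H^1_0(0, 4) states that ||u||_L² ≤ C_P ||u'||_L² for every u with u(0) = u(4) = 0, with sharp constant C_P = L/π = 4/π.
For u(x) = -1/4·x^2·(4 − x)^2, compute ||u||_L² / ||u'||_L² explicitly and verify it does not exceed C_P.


||u||_L² / ||u'||_L² = 2*sqrt(3)/3 < C_P = 4/π.

u(x) = -1/4·x^2·(4 − x)^2, so u'(x) = x*(-x^2 + 6*x - 8).
u(x) = -1/4·x^2·(4 − x)^2 vanishes at x = 0 and x = 4, so u ∈ H^1_0(0, 4). Differentiate via the product rule and integrate the resulting polynomials term by term.
  ∫_0^4 u² dx = ∫_0^4 (x^8/16 - x^7 + 6*x^6 - 16*x^5 + 16*x^4) dx. Term by term:
    ∫_0^4 x^8/16 dx = 16384/9;  ∫_0^4 -x^7 dx = -8192;  ∫_0^4 6*x^6 dx = 98304/7;
    ∫_0^4 -16*x^5 dx = -32768/3;  ∫_0^4 16*x^4 dx = 16384/5.
  Sum: 16384/9 − 8192 + 98304/7 − 32768/3 + 16384/5 = 8192/315.
  ∫_0^4 (u')² dx = ∫_0^4 (x^6 - 12*x^5 + 52*x^4 - 96*x^3 + 64*x^2) dx. Term by term:
    ∫_0^4 x^6 dx = 16384/7;  ∫_0^4 -12*x^5 dx = -8192;  ∫_0^4 52*x^4 dx = 53248/5;
    ∫_0^4 -96*x^3 dx = -6144;  ∫_0^4 64*x^2 dx = 4096/3.
  Sum: 16384/7 − 8192 + 53248/5 − 6144 + 4096/3 = 2048/105.
∫_0^4 u² dx = 8192/315, so ||u||_L² = 64*sqrt(70)/105.
∫_0^4 (u')² dx = 2048/105, so ||u'||_L² = 32*sqrt(210)/105.
Ratio ||u||_L² / ||u'||_L² = 2*sqrt(3)/3.
Sharp Poincaré constant on H^1_0(0, 4) is C_P = L/π = 4/π, achieved by sin(π/4·x).
A polynomial bump cannot attain the sharp Poincaré constant (only the first sine eigenfunction does), so the ratio is strictly less than C_P, consistent with ||u||_L² ≤ C_P ||u'||_L².


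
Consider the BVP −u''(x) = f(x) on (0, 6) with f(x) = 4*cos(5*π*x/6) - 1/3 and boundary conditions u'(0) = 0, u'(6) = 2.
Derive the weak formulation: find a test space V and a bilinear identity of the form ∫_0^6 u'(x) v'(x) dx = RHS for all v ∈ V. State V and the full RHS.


V = H^1(0, 6) (v unrestricted at boundary; u is determined up to an additive constant); weak form: ∫_0^6 u'v' dx = ∫_0^6 (4*cos(5*π*x/6) - 1/3) v dx + 2·v(6) for all v ∈ V.

Multiply both sides by a test function v and integrate from 0 to 6:
  ∫_0^6 −u''(x) v(x) dx = ∫_0^6 f(x) v(x) dx.
Integrate the LHS by parts once:
  ∫_0^6 −u'' v dx = −[u'(x) v(x)]_0^6 + ∫_0^6 u'(x) v'(x) dx.
Thus ∫_0^6 u'(x) v'(x) dx = ∫_0^6 f(x) v(x) dx + [u'(x) v(x)]_0^6.
Choose V so that boundary terms are either known or forced to vanish.
u has inhomogeneous Neumann u'(0) = 0, u'(6) = 2. [u' v]_0^6 = (2)·v(6) − (0)·v(0) = 2·v(6). Take V = H^1(0, 6); boundary term becomes part of RHS.
Weak formulation: find u (satisfying any essential BC) such that ∫_0^6 u'(x) v'(x) dx = ∫_0^6 f v dx + 2·v(6) for all v ∈ V (Neumann data are natural BCs: they enter the RHS as boundary terms).
Substituting f(x) = 4*cos(5*π*x/6) - 1/3, the right-hand side is ∫_0^6 (4*cos(5*π*x/6) - 1/3) v dx + 2·v(6).
Compatibility check (pure Neumann): taking v ≡ 1 ∈ V gives 0 = ∫_0^6 f dx + (2) − (0), i.e. ∫_0^6 f dx must equal u'(0) − u'(6) = -2. Indeed ∫_0^6 (4*cos(5*π*x/6) - 1/3) dx = -2, so the data are compatible. The solution is then unique only up to an additive constant (fix it e.g. by requiring ∫_0^6 u dx = 0).


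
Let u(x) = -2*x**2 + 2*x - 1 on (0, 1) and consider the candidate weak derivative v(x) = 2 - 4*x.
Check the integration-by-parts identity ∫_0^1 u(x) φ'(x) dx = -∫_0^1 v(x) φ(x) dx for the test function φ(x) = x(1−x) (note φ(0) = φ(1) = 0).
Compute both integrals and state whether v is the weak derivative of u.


LHS = 0, RHS = 0. Yes, v = u' weakly.

u(x) = -2*x**2 + 2*x - 1, classical derivative u'(x) = 2 - 4*x.
φ(x) = x(1−x), so φ'(x) = 1 - 2*x.
Note φ(0) = φ(1) = 0, so the boundary term u·φ vanishes.
LHS = ∫_0^1 u(x) φ'(x) dx = ∫_0^1 (4*x^3 - 6*x^2 + 4*x - 1) dx. Term by term:
  ∫_0^1 4*x^3 dx = 1;  ∫_0^1 -6*x^2 dx = -2;  ∫_0^1 4*x dx = 2;
  ∫_0^1 -1 dx = -1.
Sum: 1 − 2 + 2 − 1 = 0.
So LHS = 0.
∫_0^1 v(x) φ(x) dx = ∫_0^1 (4*x^3 - 6*x^2 + 2*x) dx. Term by term:
  ∫_0^1 4*x^3 dx = 1;  ∫_0^1 -6*x^2 dx = -2;  ∫_0^1 2*x dx = 1.
Sum: 1 − 2 + 1 = 0.
So RHS = -∫_0^1 v(x) φ(x) dx = 0.
LHS = RHS, so the identity holds for this test φ.
Moreover u is smooth here and v(x) = u'(x) = 2 - 4*x pointwise, so the identity holds for every test function. Hence v is the weak derivative of u.


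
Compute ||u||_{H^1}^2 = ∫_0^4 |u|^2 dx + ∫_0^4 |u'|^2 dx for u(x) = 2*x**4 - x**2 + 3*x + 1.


||u||_{H^1}^2 = 82693736/315

The H^1 norm (squared) on an interval (0, L) is
  ||u||_{H^1}^2 = ∫_0^L u(x)^2 dx + ∫_0^L u'(x)^2 dx.
Compute u'(x) = 8*x**3 - 2*x + 3.
Then u(x)^2 = 4*x**8 - 4*x**6 + 12*x**5 + 5*x**4 - 6*x**3 + 7*x**2 + 6*x + 1 and u'(x)^2 = 64*x**6 - 32*x**4 + 48*x**3 + 4*x**2 - 12*x + 9.
Integrate each monomial from 0 to 4 using ∫_0^4 c·x^n dx = c·4^(n+1)/(n+1):
  ∫_0^4 u(x)^2 dx = ∫_0^4 (4*x^8 - 4*x^6 + 12*x^5 + 5*x^4 - 6*x^3 + 7*x^2 + 6*x + 1) dx. Term by term:
    ∫_0^4 4*x^8 dx = 1048576/9;  ∫_0^4 -4*x^6 dx = -65536/7;  ∫_0^4 12*x^5 dx = 8192;
    ∫_0^4 5*x^4 dx = 1024;  ∫_0^4 -6*x^3 dx = -384;  ∫_0^4 7*x^2 dx = 448/3;
    ∫_0^4 6*x dx = 48;  ∫_0^4 1 dx = 4.
  Sum: 1048576/9 − 65536/7 + 8192 + 1024 − 384 + 448/3 + 48 + 4 = 7319308/63.
  ∫_0^4 u'(x)^2 dx = ∫_0^4 (64*x^6 - 32*x^4 + 48*x^3 + 4*x^2 - 12*x + 9) dx. Term by term:
    ∫_0^4 64*x^6 dx = 1048576/7;  ∫_0^4 -32*x^4 dx = -32768/5;  ∫_0^4 48*x^3 dx = 3072;
    ∫_0^4 4*x^2 dx = 256/3;  ∫_0^4 -12*x dx = -96;  ∫_0^4 9 dx = 36.
  Sum: 1048576/7 − 32768/5 + 3072 + 256/3 − 96 + 36 = 15365732/105.
Adding: ||u||_{H^1}^2 = 7319308/63 + 15365732/105 = 82693736/315.


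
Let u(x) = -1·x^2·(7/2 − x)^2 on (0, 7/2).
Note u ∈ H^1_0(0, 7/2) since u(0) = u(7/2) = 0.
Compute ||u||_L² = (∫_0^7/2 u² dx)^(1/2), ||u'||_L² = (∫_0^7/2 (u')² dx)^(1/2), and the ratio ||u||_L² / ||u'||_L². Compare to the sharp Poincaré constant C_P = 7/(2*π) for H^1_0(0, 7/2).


||u||_L² / ||u'||_L² = 7*sqrt(3)/12 < C_P = 7/(2*π).

u(x) = -1·x^2·(7/2 − x)^2, so u'(x) = x*(-8*x^2 + 42*x - 49)/2.
u(x) = -1·x^2·(7/2 − x)^2 vanishes at x = 0 and x = 7/2, so u ∈ H^1_0(0, 7/2). Differentiate via the product rule and integrate the resulting polynomials term by term.
  ∫_0^7/2 u² dx = ∫_0^7/2 (x^8 - 14*x^7 + 147*x^6/2 - 343*x^5/2 + 2401*x^4/16) dx. Term by term:
    ∫_0^7/2 x^8 dx = 40353607/4608;  ∫_0^7/2 -14*x^7 dx = -40353607/1024;  ∫_0^7/2 147*x^6/2 dx = 17294403/256;
    ∫_0^7/2 -343*x^5/2 dx = -40353607/768;  ∫_0^7/2 2401*x^4/16 dx = 40353607/2560.
  Sum: 40353607/4608 − 40353607/1024 + 17294403/256 − 40353607/768 + 40353607/2560 = 5764801/46080.
  ∫_0^7/2 (u')² dx = ∫_0^7/2 (16*x^6 - 168*x^5 + 637*x^4 - 1029*x^3 + 2401*x^2/4) dx. Term by term:
    ∫_0^7/2 16*x^6 dx = 117649/8;  ∫_0^7/2 -168*x^5 dx = -823543/16;  ∫_0^7/2 637*x^4 dx = 10706059/160;
    ∫_0^7/2 -1029*x^3 dx = -2470629/64;  ∫_0^7/2 2401*x^2/4 dx = 823543/96.
  Sum: 117649/8 − 823543/16 + 10706059/160 − 2470629/64 + 823543/96 = 117649/960.
∫_0^7/2 u² dx = 5764801/46080, so ||u||_L² = 2401*sqrt(5)/480.
∫_0^7/2 (u')² dx = 117649/960, so ||u'||_L² = 343*sqrt(15)/120.
Ratio ||u||_L² / ||u'||_L² = 7*sqrt(3)/12.
Sharp Poincaré constant on H^1_0(0, 7/2) is C_P = L/π = 7/(2*π), achieved by sin(2*π/7·x).
A polynomial bump cannot attain the sharp Poincaré constant (only the first sine eigenfunction does), so the ratio is strictly less than C_P, consistent with ||u||_L² ≤ C_P ||u'||_L².


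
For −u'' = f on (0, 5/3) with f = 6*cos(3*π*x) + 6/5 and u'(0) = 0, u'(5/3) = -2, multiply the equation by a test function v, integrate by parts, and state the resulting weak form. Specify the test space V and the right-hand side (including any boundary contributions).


V = H^1(0, 5/3) (v unrestricted at boundary; u is determined up to an additive constant); weak form: ∫_0^5/3 u'v' dx = ∫_0^5/3 (6*cos(3*π*x) + 6/5) v dx − 2·v(5/3) for all v ∈ V.

Multiply both sides by a test function v and integrate from 0 to 5/3:
  ∫_0^5/3 −u''(x) v(x) dx = ∫_0^5/3 f(x) v(x) dx.
Integrate the LHS by parts once:
  ∫_0^5/3 −u'' v dx = −[u'(x) v(x)]_0^5/3 + ∫_0^5/3 u'(x) v'(x) dx.
Thus ∫_0^5/3 u'(x) v'(x) dx = ∫_0^5/3 f(x) v(x) dx + [u'(x) v(x)]_0^5/3.
Choose V so that boundary terms are either known or forced to vanish.
u has inhomogeneous Neumann u'(0) = 0, u'(5/3) = -2. [u' v]_0^5/3 = (-2)·v(5/3) − (0)·v(0) = − 2·v(5/3). Take V = H^1(0, 5/3); boundary term becomes part of RHS.
Weak formulation: find u (satisfying any essential BC) such that ∫_0^5/3 u'(x) v'(x) dx = ∫_0^5/3 f v dx − 2·v(5/3) for all v ∈ V (Neumann data are natural BCs: they enter the RHS as boundary terms).
Substituting f(x) = 6*cos(3*π*x) + 6/5, the right-hand side is ∫_0^5/3 (6*cos(3*π*x) + 6/5) v dx − 2·v(5/3).
Compatibility check (pure Neumann): taking v ≡ 1 ∈ V gives 0 = ∫_0^5/3 f dx + (-2) − (0), i.e. ∫_0^5/3 f dx must equal u'(0) − u'(5/3) = 2. Indeed ∫_0^5/3 (6*cos(3*π*x) + 6/5) dx = 2, so the data are compatible. The solution is then unique only up to an additive constant (fix it e.g. by requiring ∫_0^5/3 u dx = 0).


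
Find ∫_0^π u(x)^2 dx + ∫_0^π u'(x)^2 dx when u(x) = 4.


||u||_{H^1(0,π)}^2 = 16*π

u'(x) = 0.
Expand u² and (u')² and integrate term by term on (0, π), using: for integers n ≥ 1, ∫_0^π sin²(nx) dx = ∫_0^π cos²(nx) dx = π/2; for n ≠ n', ∫_0^π sin(nx)sin(n'x) dx = ∫_0^π cos(nx)cos(n'x) dx = 0; and by product-to-sum, ∫_0^π sin(nx)cos(n'x) dx = ½∫_0^π [sin((n+n')x) + sin((n−n')x)] dx, which is 0 when n+n' is even and 2n/(n²−n'²) when n+n' is odd (it need not vanish on (0, π)). For the constant mode: ∫_0^π 1 dx = π, ∫_0^π cos(nx) dx = 0, ∫_0^π sin(nx) dx = (1−(−1)^n)/n.
  u² squared terms: (4)²·∫1 dx = 16·π = 16*π.
  So ∫_0^π u² dx = 16*π.
  u' ≡ 0, so ∫_0^π (u')² dx = 0.
||u||_{H^1}^2 = (16*π) + (0) = 16*π.


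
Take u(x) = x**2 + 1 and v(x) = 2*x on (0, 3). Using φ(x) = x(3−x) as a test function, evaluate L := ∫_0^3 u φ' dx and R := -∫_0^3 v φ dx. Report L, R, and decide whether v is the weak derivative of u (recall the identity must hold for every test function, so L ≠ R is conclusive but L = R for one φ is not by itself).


LHS = -27/2, RHS = -27/2. Yes, v = u' weakly.

u(x) = x**2 + 1, classical derivative u'(x) = 2*x.
φ(x) = x(3−x), so φ'(x) = 3 - 2*x.
Note φ(0) = φ(3) = 0, so the boundary term u·φ vanishes.
LHS = ∫_0^3 u(x) φ'(x) dx = ∫_0^3 (-2*x^3 + 3*x^2 - 2*x + 3) dx. Term by term:
  ∫_0^3 -2*x^3 dx = -81/2;  ∫_0^3 3*x^2 dx = 27;  ∫_0^3 -2*x dx = -9;
  ∫_0^3 3 dx = 9.
Sum: -81/2 + 27 − 9 + 9 = -27/2.
So LHS = -27/2.
∫_0^3 v(x) φ(x) dx = ∫_0^3 (-2*x^3 + 6*x^2) dx. Term by term:
  ∫_0^3 -2*x^3 dx = -81/2;  ∫_0^3 6*x^2 dx = 54.
Sum: -81/2 + 54 = 27/2.
So RHS = -∫_0^3 v(x) φ(x) dx = -27/2.
LHS = RHS, so the identity holds for this test φ.
Moreover u is smooth here and v(x) = u'(x) = 2*x pointwise, so the identity holds for every test function. Hence v is the weak derivative of u.


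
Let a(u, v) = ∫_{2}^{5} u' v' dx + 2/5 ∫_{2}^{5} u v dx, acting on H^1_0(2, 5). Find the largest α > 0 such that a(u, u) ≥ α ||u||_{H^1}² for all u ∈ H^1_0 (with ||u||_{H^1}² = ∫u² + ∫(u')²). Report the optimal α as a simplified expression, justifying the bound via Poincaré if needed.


α = (18/5 + π^2)/(9 + π^2)

Coercivity of a(·,·) on H^1_0(2, 5) means a(u, u) ≥ α ||u||_{H^1}² for every u ∈ H^1_0.
The interval has length L = 3, and Poincaré/coercivity depend only on L. Here a(u, u) = ∫(u')² + (2/5)·∫u².
Here 0 < c = 2/5 < 1. The condition a(u,u) ≥ α||u||_{H^1}² reads (1−α)∫(u')² ≥ (α−c)∫u². Any admissible α is ≤ 1 (rapidly oscillating u have ∫u²/∫(u')² → 0), and α = 1 would force 0 ≥ (1−c)∫u², impossible since c < 1; so 1−α > 0. By the sharp Poincaré inequality on H^1_0 of an interval of length L, ∫(u')² ≥ (π/L)²∫u² with equality for the first sine mode sin(π(x−x₀)/L) (x₀ the left endpoint), so the inequality holds for all u iff (1−α)(π/L)² ≥ α − c, i.e. α ≤ ((π/L)² + c)/((π/L)² + 1) = (1 + c(L/π)²)/(1 + (L/π)²). With (π/L)² = π^2/9 and c = 2/5, the largest admissible constant is α = ((π/L)² + c)/((π/L)² + 1).
Simplifying, α = (18/5 + π^2)/(9 + π^2).


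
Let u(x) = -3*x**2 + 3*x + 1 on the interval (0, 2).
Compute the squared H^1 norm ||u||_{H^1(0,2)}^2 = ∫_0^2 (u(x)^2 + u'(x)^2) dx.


||u||_{H^1}^2 = 248/5

The H^1 norm (squared) on an interval (0, L) is
  ||u||_{H^1}^2 = ∫_0^L u(x)^2 dx + ∫_0^L u'(x)^2 dx.
Compute u'(x) = 3 - 6*x.
Then u(x)^2 = 9*x**4 - 18*x**3 + 3*x**2 + 6*x + 1 and u'(x)^2 = 36*x**2 - 36*x + 9.
Integrate each monomial from 0 to 2 using ∫_0^2 c·x^n dx = c·2^(n+1)/(n+1):
  ∫_0^2 u(x)^2 dx = ∫_0^2 (9*x^4 - 18*x^3 + 3*x^2 + 6*x + 1) dx. Term by term:
    ∫_0^2 9*x^4 dx = 288/5;  ∫_0^2 -18*x^3 dx = -72;  ∫_0^2 3*x^2 dx = 8;
    ∫_0^2 6*x dx = 12;  ∫_0^2 1 dx = 2.
  Sum: 288/5 − 72 + 8 + 12 + 2 = 38/5.
  ∫_0^2 u'(x)^2 dx = ∫_0^2 (36*x^2 - 36*x + 9) dx. Term by term:
    ∫_0^2 36*x^2 dx = 96;  ∫_0^2 -36*x dx = -72;  ∫_0^2 9 dx = 18.
  Sum: 96 − 72 + 18 = 42.
Adding: ||u||_{H^1}^2 = 38/5 + 42 = 248/5.


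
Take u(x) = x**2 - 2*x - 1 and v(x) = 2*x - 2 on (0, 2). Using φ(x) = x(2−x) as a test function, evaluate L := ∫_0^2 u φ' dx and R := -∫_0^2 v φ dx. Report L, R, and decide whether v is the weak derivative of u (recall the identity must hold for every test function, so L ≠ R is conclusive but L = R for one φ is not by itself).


LHS = 0, RHS = 0. Yes, v = u' weakly.

u(x) = x**2 - 2*x - 1, classical derivative u'(x) = 2*x - 2.
φ(x) = x(2−x), so φ'(x) = 2 - 2*x.
Note φ(0) = φ(2) = 0, so the boundary term u·φ vanishes.
LHS = ∫_0^2 u(x) φ'(x) dx = ∫_0^2 (-2*x^3 + 6*x^2 - 2*x - 2) dx. Term by term:
  ∫_0^2 -2*x^3 dx = -8;  ∫_0^2 6*x^2 dx = 16;  ∫_0^2 -2*x dx = -4;
  ∫_0^2 -2 dx = -4.
Sum: -8 + 16 − 4 − 4 = 0.
So LHS = 0.
∫_0^2 v(x) φ(x) dx = ∫_0^2 (-2*x^3 + 6*x^2 - 4*x) dx. Term by term:
  ∫_0^2 -2*x^3 dx = -8;  ∫_0^2 6*x^2 dx = 16;  ∫_0^2 -4*x dx = -8.
Sum: -8 + 16 − 8 = 0.
So RHS = -∫_0^2 v(x) φ(x) dx = 0.
LHS = RHS, so the identity holds for this test φ.
Moreover u is smooth here and v(x) = u'(x) = 2*x - 2 pointwise, so the identity holds for every test function. Hence v is the weak derivative of u.


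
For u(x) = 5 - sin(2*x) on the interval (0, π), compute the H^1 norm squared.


||u||_{H^1(0,π)}^2 = 55*π/2

u'(x) = -2*cos(2*x).
Expand u² and (u')² and integrate term by term on (0, π), using: for integers n ≥ 1, ∫_0^π sin²(nx) dx = ∫_0^π cos²(nx) dx = π/2; for n ≠ n', ∫_0^π sin(nx)sin(n'x) dx = ∫_0^π cos(nx)cos(n'x) dx = 0; and by product-to-sum, ∫_0^π sin(nx)cos(n'x) dx = ½∫_0^π [sin((n+n')x) + sin((n−n')x)] dx, which is 0 when n+n' is even and 2n/(n²−n'²) when n+n' is odd (it need not vanish on (0, π)). For the constant mode: ∫_0^π 1 dx = π, ∫_0^π cos(nx) dx = 0, ∫_0^π sin(nx) dx = (1−(−1)^n)/n.
  u² squared terms: (5)²·∫1 dx = 25·π = 25*π;  (-1)²·∫sin(2x)² dx = 1·π/2 = π/2.
  u² cross terms: 2·(5)·(-1)·∫1·sin(2x) dx = -10·(0) = 0.
  So ∫_0^π u² dx = 25*π + π/2 + 0 = 51*π/2.
  (u')² squared terms: (-2)²·∫cos(2x)² dx = 4·π/2 = 2*π.
  So ∫_0^π (u')² dx = 2*π.
||u||_{H^1}^2 = (51*π/2) + (2*π) = 55*π/2.


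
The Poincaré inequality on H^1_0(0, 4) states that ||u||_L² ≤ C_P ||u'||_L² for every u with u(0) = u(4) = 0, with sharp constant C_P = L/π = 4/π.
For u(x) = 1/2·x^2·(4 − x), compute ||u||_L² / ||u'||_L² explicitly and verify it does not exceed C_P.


||u||_L² / ||u'||_L² = 2*sqrt(14)/7 < C_P = 4/π.

u(x) = 1/2·x^2·(4 − x), so u'(x) = x*(8 - 3*x)/2.
u(x) = 1/2·x^2·(4 − x) vanishes at x = 0 and x = 4, so u ∈ H^1_0(0, 4). Differentiate via the product rule and integrate the resulting polynomials term by term.
  ∫_0^4 u² dx = ∫_0^4 (x^6/4 - 2*x^5 + 4*x^4) dx. Term by term:
    ∫_0^4 x^6/4 dx = 4096/7;  ∫_0^4 -2*x^5 dx = -4096/3;  ∫_0^4 4*x^4 dx = 4096/5.
  Sum: 4096/7 − 4096/3 + 4096/5 = 4096/105.
  ∫_0^4 (u')² dx = ∫_0^4 (9*x^4/4 - 12*x^3 + 16*x^2) dx. Term by term:
    ∫_0^4 9*x^4/4 dx = 2304/5;  ∫_0^4 -12*x^3 dx = -768;  ∫_0^4 16*x^2 dx = 1024/3.
  Sum: 2304/5 − 768 + 1024/3 = 512/15.
∫_0^4 u² dx = 4096/105, so ||u||_L² = 64*sqrt(105)/105.
∫_0^4 (u')² dx = 512/15, so ||u'||_L² = 16*sqrt(30)/15.
Ratio ||u||_L² / ||u'||_L² = 2*sqrt(14)/7.
Sharp Poincaré constant on H^1_0(0, 4) is C_P = L/π = 4/π, achieved by sin(π/4·x).
A polynomial bump cannot attain the sharp Poincaré constant (only the first sine eigenfunction does), so the ratio is strictly less than C_P, consistent with ||u||_L² ≤ C_P ||u'||_L².


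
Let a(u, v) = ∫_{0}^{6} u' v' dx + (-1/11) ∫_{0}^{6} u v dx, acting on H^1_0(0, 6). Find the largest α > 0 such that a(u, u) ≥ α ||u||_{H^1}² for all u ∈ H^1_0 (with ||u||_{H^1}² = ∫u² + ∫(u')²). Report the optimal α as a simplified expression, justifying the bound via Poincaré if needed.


α = (-36/11 + π^2)/(π^2 + 36)

Coercivity of a(·,·) on H^1_0(0, 6) means a(u, u) ≥ α ||u||_{H^1}² for every u ∈ H^1_0.
The interval has length L = 6, and Poincaré/coercivity depend only on L. Here a(u, u) = ∫(u')² + (-1/11)·∫u².
Here c = -1/11 < 0 with |c| < (π/L)² = π^2/36, so coercivity still holds. The condition a(u,u) ≥ α||u||_{H^1}² reads (1−α)∫(u')² ≥ (α−c)∫u². Any admissible α is ≤ 1 (rapidly oscillating u have ∫u²/∫(u')² → 0), and α = 1 would force 0 ≥ (1−c)∫u², impossible since c < 1; so 1−α > 0. By the sharp Poincaré inequality on H^1_0 of an interval of length L, ∫(u')² ≥ (π/L)²∫u² with equality for the first sine mode sin(π(x−x₀)/L) (x₀ the left endpoint), so the inequality holds for all u iff (1−α)(π/L)² ≥ α − c, i.e. α ≤ ((π/L)² + c)/((π/L)² + 1) = (1 + c(L/π)²)/(1 + (L/π)²). (Direct route, valid since c ≤ 0: Poincaré gives c∫u² ≥ c(L/π)²∫(u')², so a(u,u) ≥ (1 + c(L/π)²)∫(u')², while ||u||_{H^1}² ≤ (1 + (L/π)²)∫(u')²; dividing yields the same α.) With (π/L)² = π^2/36 and c = -1/11, the largest admissible constant is α = ((π/L)² + c)/((π/L)² + 1).
Simplifying, α = (-36/11 + π^2)/(π^2 + 36).


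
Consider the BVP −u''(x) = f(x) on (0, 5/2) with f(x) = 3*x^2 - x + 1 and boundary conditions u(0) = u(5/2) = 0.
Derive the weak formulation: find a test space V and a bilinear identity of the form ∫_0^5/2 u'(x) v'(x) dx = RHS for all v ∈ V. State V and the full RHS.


V = H^1_0(0, 5/2) (so v(0) = v(5/2) = 0); weak form: ∫_0^5/2 u'v' dx = ∫_0^5/2 (3*x^2 - x + 1) v dx for all v ∈ V.

Multiply both sides by a test function v and integrate from 0 to 5/2:
  ∫_0^5/2 −u''(x) v(x) dx = ∫_0^5/2 f(x) v(x) dx.
Integrate the LHS by parts once:
  ∫_0^5/2 −u'' v dx = −[u'(x) v(x)]_0^5/2 + ∫_0^5/2 u'(x) v'(x) dx.
Thus ∫_0^5/2 u'(x) v'(x) dx = ∫_0^5/2 f(x) v(x) dx + [u'(x) v(x)]_0^5/2.
Choose V so that boundary terms are either known or forced to vanish.
u is Dirichlet: u(0) = u(5/2) = 0. Let V = H^1_0(0, 5/2); then v(0) = v(5/2) = 0, and [u' v]_0^5/2 = 0.
Weak formulation: find u (satisfying any essential BC) such that ∫_0^5/2 u'(x) v'(x) dx = ∫_0^5/2 f v dx for all v ∈ V.
Substituting f(x) = 3*x^2 - x + 1, the right-hand side is ∫_0^5/2 (3*x^2 - x + 1) v dx.


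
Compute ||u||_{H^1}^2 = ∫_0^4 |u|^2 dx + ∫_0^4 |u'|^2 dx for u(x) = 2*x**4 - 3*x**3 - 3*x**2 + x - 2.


||u||_{H^1}^2 = 5195692/63

The H^1 norm (squared) on an interval (0, L) is
  ||u||_{H^1}^2 = ∫_0^L u(x)^2 dx + ∫_0^L u'(x)^2 dx.
Compute u'(x) = 8*x**3 - 9*x**2 - 6*x + 1.
Then u(x)^2 = 4*x**8 - 12*x**7 - 3*x**6 + 22*x**5 - 5*x**4 + 6*x**3 + 13*x**2 - 4*x + 4 and u'(x)^2 = 64*x**6 - 144*x**5 - 15*x**4 + 124*x**3 + 18*x**2 - 12*x + 1.
Integrate each monomial from 0 to 4 using ∫_0^4 c·x^n dx = c·4^(n+1)/(n+1):
  ∫_0^4 u(x)^2 dx = ∫_0^4 (4*x^8 - 12*x^7 - 3*x^6 + 22*x^5 - 5*x^4 + 6*x^3 + 13*x^2 - 4*x + 4) dx. Term by term:
    ∫_0^4 4*x^8 dx = 1048576/9;  ∫_0^4 -12*x^7 dx = -98304;  ∫_0^4 -3*x^6 dx = -49152/7;
    ∫_0^4 22*x^5 dx = 45056/3;  ∫_0^4 -5*x^4 dx = -1024;  ∫_0^4 6*x^3 dx = 384;
    ∫_0^4 13*x^2 dx = 832/3;  ∫_0^4 -4*x dx = -32;  ∫_0^4 4 dx = 16.
  Sum: 1048576/9 − 98304 − 49152/7 + 45056/3 − 1024 + 384 + 832/3 − 32 + 16 = 1626832/63.
  ∫_0^4 u'(x)^2 dx = ∫_0^4 (64*x^6 - 144*x^5 - 15*x^4 + 124*x^3 + 18*x^2 - 12*x + 1) dx. Term by term:
    ∫_0^4 64*x^6 dx = 1048576/7;  ∫_0^4 -144*x^5 dx = -98304;  ∫_0^4 -15*x^4 dx = -3072;
    ∫_0^4 124*x^3 dx = 7936;  ∫_0^4 18*x^2 dx = 384;  ∫_0^4 -12*x dx = -96;
    ∫_0^4 1 dx = 4.
  Sum: 1048576/7 − 98304 − 3072 + 7936 + 384 − 96 + 4 = 396540/7.
Adding: ||u||_{H^1}^2 = 1626832/63 + 396540/7 = 5195692/63.


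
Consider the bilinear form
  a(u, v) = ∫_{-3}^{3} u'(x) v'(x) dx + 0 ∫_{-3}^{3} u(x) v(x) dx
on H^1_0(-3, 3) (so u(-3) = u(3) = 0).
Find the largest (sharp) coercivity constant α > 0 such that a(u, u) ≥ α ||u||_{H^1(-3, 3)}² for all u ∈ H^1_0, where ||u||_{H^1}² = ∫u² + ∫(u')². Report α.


α = π^2/(π^2 + 36)

Coercivity of a(·,·) on H^1_0(-3, 3) means a(u, u) ≥ α ||u||_{H^1}² for every u ∈ H^1_0.
The interval has length L = 6, and Poincaré/coercivity depend only on L. Here a(u, u) = ∫(u')² + (0)·∫u².
Here c = 0, so a(u,u) = ∫(u')² alone. The condition a(u,u) ≥ α||u||_{H^1}² reads (1−α)∫(u')² ≥ (α−c)∫u². Any admissible α is ≤ 1 (rapidly oscillating u have ∫u²/∫(u')² → 0), and α = 1 would force 0 ≥ (1−c)∫u², impossible since c < 1; so 1−α > 0. By the sharp Poincaré inequality on H^1_0 of an interval of length L, ∫(u')² ≥ (π/L)²∫u² with equality for the first sine mode sin(π(x−x₀)/L) (x₀ the left endpoint), so the inequality holds for all u iff (1−α)(π/L)² ≥ α − c, i.e. α ≤ ((π/L)² + c)/((π/L)² + 1) = (1 + c(L/π)²)/(1 + (L/π)²). (Direct route, valid since c ≤ 0: Poincaré gives c∫u² ≥ c(L/π)²∫(u')², so a(u,u) ≥ (1 + c(L/π)²)∫(u')², while ||u||_{H^1}² ≤ (1 + (L/π)²)∫(u')²; dividing yields the same α.) With (π/L)² = π^2/36 and c = 0, the largest admissible constant is α = ((π/L)² + c)/((π/L)² + 1).
Simplifying, α = π^2/(π^2 + 36).


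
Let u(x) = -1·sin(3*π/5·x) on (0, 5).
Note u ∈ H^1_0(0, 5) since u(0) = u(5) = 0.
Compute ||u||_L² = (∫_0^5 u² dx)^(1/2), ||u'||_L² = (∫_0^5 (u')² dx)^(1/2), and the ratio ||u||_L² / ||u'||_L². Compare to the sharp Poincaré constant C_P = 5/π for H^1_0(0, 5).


||u||_L² / ||u'||_L² = 5/(3*π) < C_P = 5/π.

u(x) = -1·sin(3*π/5·x), so u'(x) = -3*π*cos(3*π*x/5)/5.
Writing u(x) = A·sin(kπx/L) with A = -1 and k = 3, use ∫_0^L sin²(kπx/L) dx = L/2 and ∫_0^L cos²(kπx/L) dx = L/2.
u² = 1·sin²(3*π/5·x) and (u')² = 9*π^2/25·cos²(3*π/5·x), and each of sin², cos² integrates to L/2 = 5/2 over (0, 5).
∫_0^5 u² dx = 5/2, so ||u||_L² = sqrt(10)/2.
∫_0^5 (u')² dx = 9*π^2/10, so ||u'||_L² = 3*sqrt(10)*π/10.
Ratio ||u||_L² / ||u'||_L² = 5/(3*π).
Sharp Poincaré constant on H^1_0(0, 5) is C_P = L/π = 5/π, achieved by sin(π/5·x).
This is the k = 3 harmonic; the ratio L/(kπ) is strictly less than C_P = L/π, consistent with the sharp inequality ||u||_L² ≤ C_P ||u'||_L².


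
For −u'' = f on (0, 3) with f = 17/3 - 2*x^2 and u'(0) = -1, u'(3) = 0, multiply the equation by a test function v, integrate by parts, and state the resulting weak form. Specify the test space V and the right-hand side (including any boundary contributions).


V = H^1(0, 3) (v unrestricted at boundary; u is determined up to an additive constant); weak form: ∫_0^3 u'v' dx = ∫_0^3 (17/3 - 2*x^2) v dx + v(0) for all v ∈ V.

Multiply both sides by a test function v and integrate from 0 to 3:
  ∫_0^3 −u''(x) v(x) dx = ∫_0^3 f(x) v(x) dx.
Integrate the LHS by parts once:
  ∫_0^3 −u'' v dx = −[u'(x) v(x)]_0^3 + ∫_0^3 u'(x) v'(x) dx.
Thus ∫_0^3 u'(x) v'(x) dx = ∫_0^3 f(x) v(x) dx + [u'(x) v(x)]_0^3.
Choose V so that boundary terms are either known or forced to vanish.
u has inhomogeneous Neumann u'(0) = -1, u'(3) = 0. [u' v]_0^3 = (0)·v(3) − (-1)·v(0) = v(0). Take V = H^1(0, 3); boundary term becomes part of RHS.
Weak formulation: find u (satisfying any essential BC) such that ∫_0^3 u'(x) v'(x) dx = ∫_0^3 f v dx + v(0) for all v ∈ V (Neumann data are natural BCs: they enter the RHS as boundary terms).
Substituting f(x) = 17/3 - 2*x^2, the right-hand side is ∫_0^3 (17/3 - 2*x^2) v dx + v(0).
Compatibility check (pure Neumann): taking v ≡ 1 ∈ V gives 0 = ∫_0^3 f dx + (0) − (-1), i.e. ∫_0^3 f dx must equal u'(0) − u'(3) = -1. Indeed ∫_0^3 (17/3 - 2*x^2) dx = -1, so the data are compatible. The solution is then unique only up to an additive constant (fix it e.g. by requiring ∫_0^3 u dx = 0).


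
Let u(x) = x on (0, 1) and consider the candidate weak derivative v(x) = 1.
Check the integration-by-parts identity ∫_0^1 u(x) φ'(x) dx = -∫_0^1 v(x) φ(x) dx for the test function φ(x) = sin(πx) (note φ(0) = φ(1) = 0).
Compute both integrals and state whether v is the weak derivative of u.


LHS = -2/π, RHS = -2/π. Yes, v = u' weakly.

u(x) = x, classical derivative u'(x) = 1.
φ(x) = sin(πx), so φ'(x) = π*cos(π*x).
Note φ(0) = φ(1) = 0, so the boundary term u·φ vanishes.
LHS = ∫_0^1 u(x) φ'(x) dx = ∫_0^1 (π*x*cos(π*x)) dx. Term by term:
  ∫_0^1 π*x*cos(π*x) dx = -2/π.
So LHS = -2/π.
∫_0^1 v(x) φ(x) dx = ∫_0^1 (sin(π*x)) dx. Term by term:
  ∫_0^1 sin(π*x) dx = 2/π.
So RHS = -∫_0^1 v(x) φ(x) dx = -2/π.
LHS = RHS, so the identity holds for this test φ.
Moreover u is smooth here and v(x) = u'(x) = 1 pointwise, so the identity holds for every test function. Hence v is the weak derivative of u.


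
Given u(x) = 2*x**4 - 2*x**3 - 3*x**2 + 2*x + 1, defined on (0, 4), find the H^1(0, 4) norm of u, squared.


||u||_{H^1}^2 = 1121428/9

The H^1 norm (squared) on an interval (0, L) is
  ||u||_{H^1}^2 = ∫_0^L u(x)^2 dx + ∫_0^L u'(x)^2 dx.
Compute u'(x) = 8*x**3 - 6*x**2 - 6*x + 2.
Then u(x)^2 = 4*x**8 - 8*x**7 - 8*x**6 + 20*x**5 + 5*x**4 - 16*x**3 - 2*x**2 + 4*x + 1 and u'(x)^2 = 64*x**6 - 96*x**5 - 60*x**4 + 104*x**3 + 12*x**2 - 24*x + 4.
Integrate each monomial from 0 to 4 using ∫_0^4 c·x^n dx = c·4^(n+1)/(n+1):
  ∫_0^4 u(x)^2 dx = ∫_0^4 (4*x^8 - 8*x^7 - 8*x^6 + 20*x^5 + 5*x^4 - 16*x^3 - 2*x^2 + 4*x + 1) dx. Term by term:
    ∫_0^4 4*x^8 dx = 1048576/9;  ∫_0^4 -8*x^7 dx = -65536;  ∫_0^4 -8*x^6 dx = -131072/7;
    ∫_0^4 20*x^5 dx = 40960/3;  ∫_0^4 5*x^4 dx = 1024;  ∫_0^4 -16*x^3 dx = -1024;
    ∫_0^4 -2*x^2 dx = -128/3;  ∫_0^4 4*x dx = 32;  ∫_0^4 1 dx = 4.
  Sum: 1048576/9 − 65536 − 131072/7 + 40960/3 + 1024 − 1024 − 128/3 + 32 + 4 = 2891356/63.
  ∫_0^4 u'(x)^2 dx = ∫_0^4 (64*x^6 - 96*x^5 - 60*x^4 + 104*x^3 + 12*x^2 - 24*x + 4) dx. Term by term:
    ∫_0^4 64*x^6 dx = 1048576/7;  ∫_0^4 -96*x^5 dx = -65536;  ∫_0^4 -60*x^4 dx = -12288;
    ∫_0^4 104*x^3 dx = 6656;  ∫_0^4 12*x^2 dx = 256;  ∫_0^4 -24*x dx = -192;
    ∫_0^4 4 dx = 16.
  Sum: 1048576/7 − 65536 − 12288 + 6656 + 256 − 192 + 16 = 550960/7.
Adding: ||u||_{H^1}^2 = 2891356/63 + 550960/7 = 1121428/9.


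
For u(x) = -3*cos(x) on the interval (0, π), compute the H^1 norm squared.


||u||_{H^1(0,π)}^2 = 9*π

u'(x) = 3*sin(x).
Expand u² and (u')² and integrate term by term on (0, π), using: for integers n ≥ 1, ∫_0^π sin²(nx) dx = ∫_0^π cos²(nx) dx = π/2; for n ≠ n', ∫_0^π sin(nx)sin(n'x) dx = ∫_0^π cos(nx)cos(n'x) dx = 0; and by product-to-sum, ∫_0^π sin(nx)cos(n'x) dx = ½∫_0^π [sin((n+n')x) + sin((n−n')x)] dx, which is 0 when n+n' is even and 2n/(n²−n'²) when n+n' is odd (it need not vanish on (0, π)).
  u² squared terms: (-3)²·∫cos(x)² dx = 9·π/2 = 9*π/2.
  So ∫_0^π u² dx = 9*π/2.
  (u')² squared terms: (3)²·∫sin(x)² dx = 9·π/2 = 9*π/2.
  So ∫_0^π (u')² dx = 9*π/2.
||u||_{H^1}^2 = (9*π/2) + (9*π/2) = 9*π.


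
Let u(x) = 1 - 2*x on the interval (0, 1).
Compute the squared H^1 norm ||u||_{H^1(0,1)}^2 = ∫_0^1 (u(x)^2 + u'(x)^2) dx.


||u||_{H^1}^2 = 13/3

The H^1 norm (squared) on an interval (0, L) is
  ||u||_{H^1}^2 = ∫_0^L u(x)^2 dx + ∫_0^L u'(x)^2 dx.
Compute u'(x) = -2.
Then u(x)^2 = 4*x**2 - 4*x + 1 and u'(x)^2 = 4.
Integrate each monomial from 0 to 1 using ∫_0^1 c·x^n dx = c·1^(n+1)/(n+1):
  ∫_0^1 u(x)^2 dx = ∫_0^1 (4*x^2 - 4*x + 1) dx. Term by term:
    ∫_0^1 4*x^2 dx = 4/3;  ∫_0^1 -4*x dx = -2;  ∫_0^1 1 dx = 1.
  Sum: 4/3 − 2 + 1 = 1/3.
  ∫_0^1 u'(x)^2 dx = ∫_0^1 (4) dx. Term by term:
    ∫_0^1 4 dx = 4.
Adding: ||u||_{H^1}^2 = 1/3 + 4 = 13/3.


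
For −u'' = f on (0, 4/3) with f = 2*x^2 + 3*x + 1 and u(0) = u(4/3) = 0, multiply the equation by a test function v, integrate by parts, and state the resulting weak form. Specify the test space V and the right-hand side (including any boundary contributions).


V = H^1_0(0, 4/3) (so v(0) = v(4/3) = 0); weak form: ∫_0^4/3 u'v' dx = ∫_0^4/3 (2*x^2 + 3*x + 1) v dx for all v ∈ V.

Multiply both sides by a test function v and integrate from 0 to 4/3:
  ∫_0^4/3 −u''(x) v(x) dx = ∫_0^4/3 f(x) v(x) dx.
Integrate the LHS by parts once:
  ∫_0^4/3 −u'' v dx = −[u'(x) v(x)]_0^4/3 + ∫_0^4/3 u'(x) v'(x) dx.
Thus ∫_0^4/3 u'(x) v'(x) dx = ∫_0^4/3 f(x) v(x) dx + [u'(x) v(x)]_0^4/3.
Choose V so that boundary terms are either known or forced to vanish.
u is Dirichlet: u(0) = u(4/3) = 0. Let V = H^1_0(0, 4/3); then v(0) = v(4/3) = 0, and [u' v]_0^4/3 = 0.
Weak formulation: find u (satisfying any essential BC) such that ∫_0^4/3 u'(x) v'(x) dx = ∫_0^4/3 f v dx for all v ∈ V.
Substituting f(x) = 2*x^2 + 3*x + 1, the right-hand side is ∫_0^4/3 (2*x^2 + 3*x + 1) v dx.


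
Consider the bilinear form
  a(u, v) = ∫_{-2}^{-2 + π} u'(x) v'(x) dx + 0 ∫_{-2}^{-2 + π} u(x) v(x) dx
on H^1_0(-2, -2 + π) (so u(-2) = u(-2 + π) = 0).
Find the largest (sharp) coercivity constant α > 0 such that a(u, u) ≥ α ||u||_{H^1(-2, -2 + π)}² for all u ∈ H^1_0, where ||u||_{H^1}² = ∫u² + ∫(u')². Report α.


α = 1/2

Coercivity of a(·,·) on H^1_0(-2, -2 + π) means a(u, u) ≥ α ||u||_{H^1}² for every u ∈ H^1_0.
The interval has length L = π, and Poincaré/coercivity depend only on L. Here a(u, u) = ∫(u')² + (0)·∫u².
Here c = 0, so a(u,u) = ∫(u')² alone. The condition a(u,u) ≥ α||u||_{H^1}² reads (1−α)∫(u')² ≥ (α−c)∫u². Any admissible α is ≤ 1 (rapidly oscillating u have ∫u²/∫(u')² → 0), and α = 1 would force 0 ≥ (1−c)∫u², impossible since c < 1; so 1−α > 0. By the sharp Poincaré inequality on H^1_0 of an interval of length L, ∫(u')² ≥ (π/L)²∫u² with equality for the first sine mode sin(π(x−x₀)/L) (x₀ the left endpoint), so the inequality holds for all u iff (1−α)(π/L)² ≥ α − c, i.e. α ≤ ((π/L)² + c)/((π/L)² + 1) = (1 + c(L/π)²)/(1 + (L/π)²). (Direct route, valid since c ≤ 0: Poincaré gives c∫u² ≥ c(L/π)²∫(u')², so a(u,u) ≥ (1 + c(L/π)²)∫(u')², while ||u||_{H^1}² ≤ (1 + (L/π)²)∫(u')²; dividing yields the same α.) With (π/L)² = 1 and c = 0, the largest admissible constant is α = ((π/L)² + c)/((π/L)² + 1).
Simplifying, α = 1/2.


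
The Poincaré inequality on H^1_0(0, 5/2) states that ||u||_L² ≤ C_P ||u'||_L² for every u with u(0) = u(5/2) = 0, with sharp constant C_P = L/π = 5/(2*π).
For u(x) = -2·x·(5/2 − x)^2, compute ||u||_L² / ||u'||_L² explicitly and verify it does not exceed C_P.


||u||_L² / ||u'||_L² = 5*sqrt(14)/28 < C_P = 5/(2*π).

u(x) = -2·x·(5/2 − x)^2, so u'(x) = (5 - 6*x)*(x - 5/2).
u(x) = -2·x·(5/2 − x)^2 vanishes at x = 0 and x = 5/2, so u ∈ H^1_0(0, 5/2). Differentiate via the product rule and integrate the resulting polynomials term by term.
  ∫_0^5/2 u² dx = ∫_0^5/2 (4*x^6 - 40*x^5 + 150*x^4 - 250*x^3 + 625*x^2/4) dx. Term by term:
    ∫_0^5/2 4*x^6 dx = 78125/224;  ∫_0^5/2 -40*x^5 dx = -78125/48;  ∫_0^5/2 150*x^4 dx = 46875/16;
    ∫_0^5/2 -250*x^3 dx = -78125/32;  ∫_0^5/2 625*x^2/4 dx = 78125/96.
  Sum: 78125/224 − 78125/48 + 46875/16 − 78125/32 + 78125/96 = 15625/672.
  ∫_0^5/2 (u')² dx = ∫_0^5/2 (36*x^4 - 240*x^3 + 550*x^2 - 500*x + 625/4) dx. Term by term:
    ∫_0^5/2 36*x^4 dx = 5625/8;  ∫_0^5/2 -240*x^3 dx = -9375/4;  ∫_0^5/2 550*x^2 dx = 34375/12;
    ∫_0^5/2 -500*x dx = -3125/2;  ∫_0^5/2 625/4 dx = 3125/8.
  Sum: 5625/8 − 9375/4 + 34375/12 − 3125/2 + 3125/8 = 625/12.
∫_0^5/2 u² dx = 15625/672, so ||u||_L² = 125*sqrt(42)/168.
∫_0^5/2 (u')² dx = 625/12, so ||u'||_L² = 25*sqrt(3)/6.
Ratio ||u||_L² / ||u'||_L² = 5*sqrt(14)/28.
Sharp Poincaré constant on H^1_0(0, 5/2) is C_P = L/π = 5/(2*π), achieved by sin(2*π/5·x).
A polynomial bump cannot attain the sharp Poincaré constant (only the first sine eigenfunction does), so the ratio is strictly less than C_P, consistent with ||u||_L² ≤ C_P ||u'||_L².
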